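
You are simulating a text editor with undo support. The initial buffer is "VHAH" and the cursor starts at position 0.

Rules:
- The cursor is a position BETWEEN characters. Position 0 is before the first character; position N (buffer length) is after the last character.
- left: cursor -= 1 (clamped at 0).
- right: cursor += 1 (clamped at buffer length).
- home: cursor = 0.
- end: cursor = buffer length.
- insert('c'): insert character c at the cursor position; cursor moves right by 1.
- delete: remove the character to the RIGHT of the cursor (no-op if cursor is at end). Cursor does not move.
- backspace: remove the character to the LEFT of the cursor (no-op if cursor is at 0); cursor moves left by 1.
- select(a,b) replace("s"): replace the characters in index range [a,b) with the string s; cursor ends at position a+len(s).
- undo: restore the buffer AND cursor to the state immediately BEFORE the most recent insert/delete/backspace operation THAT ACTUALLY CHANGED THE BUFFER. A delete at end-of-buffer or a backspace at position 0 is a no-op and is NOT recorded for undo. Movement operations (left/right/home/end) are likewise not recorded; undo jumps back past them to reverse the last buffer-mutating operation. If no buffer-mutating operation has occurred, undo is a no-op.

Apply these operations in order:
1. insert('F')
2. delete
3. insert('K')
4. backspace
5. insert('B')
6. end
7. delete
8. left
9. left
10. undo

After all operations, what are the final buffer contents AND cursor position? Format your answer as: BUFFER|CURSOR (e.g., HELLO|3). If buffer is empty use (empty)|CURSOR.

Answer: FHAH|1

Derivation:
After op 1 (insert('F')): buf='FVHAH' cursor=1
After op 2 (delete): buf='FHAH' cursor=1
After op 3 (insert('K')): buf='FKHAH' cursor=2
After op 4 (backspace): buf='FHAH' cursor=1
After op 5 (insert('B')): buf='FBHAH' cursor=2
After op 6 (end): buf='FBHAH' cursor=5
After op 7 (delete): buf='FBHAH' cursor=5
After op 8 (left): buf='FBHAH' cursor=4
After op 9 (left): buf='FBHAH' cursor=3
After op 10 (undo): buf='FHAH' cursor=1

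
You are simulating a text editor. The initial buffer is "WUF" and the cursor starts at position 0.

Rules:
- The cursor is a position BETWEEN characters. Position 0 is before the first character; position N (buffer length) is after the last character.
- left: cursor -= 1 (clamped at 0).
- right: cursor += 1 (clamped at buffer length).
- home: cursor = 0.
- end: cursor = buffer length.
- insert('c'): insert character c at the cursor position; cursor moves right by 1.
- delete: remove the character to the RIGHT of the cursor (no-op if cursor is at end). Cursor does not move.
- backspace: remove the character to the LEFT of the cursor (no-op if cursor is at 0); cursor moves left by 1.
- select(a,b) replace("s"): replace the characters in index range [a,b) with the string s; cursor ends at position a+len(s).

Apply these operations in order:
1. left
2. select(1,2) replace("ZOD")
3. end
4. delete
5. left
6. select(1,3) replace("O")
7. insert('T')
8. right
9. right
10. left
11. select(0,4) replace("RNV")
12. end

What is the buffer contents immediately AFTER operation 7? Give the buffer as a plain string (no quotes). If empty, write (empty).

After op 1 (left): buf='WUF' cursor=0
After op 2 (select(1,2) replace("ZOD")): buf='WZODF' cursor=4
After op 3 (end): buf='WZODF' cursor=5
After op 4 (delete): buf='WZODF' cursor=5
After op 5 (left): buf='WZODF' cursor=4
After op 6 (select(1,3) replace("O")): buf='WODF' cursor=2
After op 7 (insert('T')): buf='WOTDF' cursor=3

Answer: WOTDF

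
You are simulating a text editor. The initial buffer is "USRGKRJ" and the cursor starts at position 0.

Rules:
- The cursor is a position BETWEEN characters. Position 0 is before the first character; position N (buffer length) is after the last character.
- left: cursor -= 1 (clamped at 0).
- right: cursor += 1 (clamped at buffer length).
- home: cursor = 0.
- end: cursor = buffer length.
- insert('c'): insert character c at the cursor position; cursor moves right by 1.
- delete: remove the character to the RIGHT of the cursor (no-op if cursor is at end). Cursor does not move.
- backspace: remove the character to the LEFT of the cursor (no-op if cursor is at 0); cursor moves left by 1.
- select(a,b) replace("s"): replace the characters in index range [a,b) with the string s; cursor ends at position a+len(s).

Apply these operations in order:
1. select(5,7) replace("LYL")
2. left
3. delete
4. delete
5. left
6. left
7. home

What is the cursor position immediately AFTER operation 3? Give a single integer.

Answer: 7

Derivation:
After op 1 (select(5,7) replace("LYL")): buf='USRGKLYL' cursor=8
After op 2 (left): buf='USRGKLYL' cursor=7
After op 3 (delete): buf='USRGKLY' cursor=7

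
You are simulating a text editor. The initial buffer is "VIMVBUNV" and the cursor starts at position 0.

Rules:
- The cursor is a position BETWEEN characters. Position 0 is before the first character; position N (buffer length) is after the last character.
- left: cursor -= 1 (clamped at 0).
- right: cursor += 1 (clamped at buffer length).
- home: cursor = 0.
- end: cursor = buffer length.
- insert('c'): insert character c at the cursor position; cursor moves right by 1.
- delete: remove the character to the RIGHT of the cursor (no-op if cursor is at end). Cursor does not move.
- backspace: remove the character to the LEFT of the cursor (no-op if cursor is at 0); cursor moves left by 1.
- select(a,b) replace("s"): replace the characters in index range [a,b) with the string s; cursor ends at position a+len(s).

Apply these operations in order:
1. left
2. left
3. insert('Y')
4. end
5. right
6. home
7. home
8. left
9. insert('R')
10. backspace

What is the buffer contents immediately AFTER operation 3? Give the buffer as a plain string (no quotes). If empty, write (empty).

After op 1 (left): buf='VIMVBUNV' cursor=0
After op 2 (left): buf='VIMVBUNV' cursor=0
After op 3 (insert('Y')): buf='YVIMVBUNV' cursor=1

Answer: YVIMVBUNV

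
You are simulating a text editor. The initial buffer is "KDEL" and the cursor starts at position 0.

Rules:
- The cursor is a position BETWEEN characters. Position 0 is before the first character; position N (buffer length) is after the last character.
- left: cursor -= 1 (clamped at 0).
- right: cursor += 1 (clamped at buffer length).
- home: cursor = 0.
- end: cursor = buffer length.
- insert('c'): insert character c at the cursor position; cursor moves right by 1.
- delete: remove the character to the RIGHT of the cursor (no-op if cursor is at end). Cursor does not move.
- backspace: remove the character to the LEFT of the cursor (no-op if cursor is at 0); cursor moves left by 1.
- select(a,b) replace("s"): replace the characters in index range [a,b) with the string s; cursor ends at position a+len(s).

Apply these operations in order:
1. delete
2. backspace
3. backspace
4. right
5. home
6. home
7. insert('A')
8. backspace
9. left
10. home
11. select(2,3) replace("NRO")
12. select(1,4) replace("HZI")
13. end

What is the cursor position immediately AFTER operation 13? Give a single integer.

After op 1 (delete): buf='DEL' cursor=0
After op 2 (backspace): buf='DEL' cursor=0
After op 3 (backspace): buf='DEL' cursor=0
After op 4 (right): buf='DEL' cursor=1
After op 5 (home): buf='DEL' cursor=0
After op 6 (home): buf='DEL' cursor=0
After op 7 (insert('A')): buf='ADEL' cursor=1
After op 8 (backspace): buf='DEL' cursor=0
After op 9 (left): buf='DEL' cursor=0
After op 10 (home): buf='DEL' cursor=0
After op 11 (select(2,3) replace("NRO")): buf='DENRO' cursor=5
After op 12 (select(1,4) replace("HZI")): buf='DHZIO' cursor=4
After op 13 (end): buf='DHZIO' cursor=5

Answer: 5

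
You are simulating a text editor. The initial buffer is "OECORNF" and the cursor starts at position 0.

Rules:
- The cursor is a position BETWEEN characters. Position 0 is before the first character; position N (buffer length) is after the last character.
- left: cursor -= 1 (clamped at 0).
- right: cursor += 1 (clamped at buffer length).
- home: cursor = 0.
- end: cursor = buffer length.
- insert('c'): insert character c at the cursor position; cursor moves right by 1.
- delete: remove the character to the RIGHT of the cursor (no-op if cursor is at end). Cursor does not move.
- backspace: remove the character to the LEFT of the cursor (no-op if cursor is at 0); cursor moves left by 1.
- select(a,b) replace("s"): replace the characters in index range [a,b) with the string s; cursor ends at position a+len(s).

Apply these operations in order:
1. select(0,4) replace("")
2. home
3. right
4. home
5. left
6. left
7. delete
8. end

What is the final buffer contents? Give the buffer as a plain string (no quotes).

Answer: NF

Derivation:
After op 1 (select(0,4) replace("")): buf='RNF' cursor=0
After op 2 (home): buf='RNF' cursor=0
After op 3 (right): buf='RNF' cursor=1
After op 4 (home): buf='RNF' cursor=0
After op 5 (left): buf='RNF' cursor=0
After op 6 (left): buf='RNF' cursor=0
After op 7 (delete): buf='NF' cursor=0
After op 8 (end): buf='NF' cursor=2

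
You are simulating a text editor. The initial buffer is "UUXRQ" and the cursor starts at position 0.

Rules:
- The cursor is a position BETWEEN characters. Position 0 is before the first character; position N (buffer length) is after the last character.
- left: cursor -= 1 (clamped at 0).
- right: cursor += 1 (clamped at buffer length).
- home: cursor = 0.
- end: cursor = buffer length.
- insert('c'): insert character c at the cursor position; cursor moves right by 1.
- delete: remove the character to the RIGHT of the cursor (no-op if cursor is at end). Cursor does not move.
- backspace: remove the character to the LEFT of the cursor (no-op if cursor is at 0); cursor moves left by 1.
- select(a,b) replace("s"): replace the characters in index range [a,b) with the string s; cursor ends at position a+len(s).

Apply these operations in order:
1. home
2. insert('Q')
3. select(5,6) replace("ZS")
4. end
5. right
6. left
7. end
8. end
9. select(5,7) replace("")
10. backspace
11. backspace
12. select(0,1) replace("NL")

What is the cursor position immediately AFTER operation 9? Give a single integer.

Answer: 5

Derivation:
After op 1 (home): buf='UUXRQ' cursor=0
After op 2 (insert('Q')): buf='QUUXRQ' cursor=1
After op 3 (select(5,6) replace("ZS")): buf='QUUXRZS' cursor=7
After op 4 (end): buf='QUUXRZS' cursor=7
After op 5 (right): buf='QUUXRZS' cursor=7
After op 6 (left): buf='QUUXRZS' cursor=6
After op 7 (end): buf='QUUXRZS' cursor=7
After op 8 (end): buf='QUUXRZS' cursor=7
After op 9 (select(5,7) replace("")): buf='QUUXR' cursor=5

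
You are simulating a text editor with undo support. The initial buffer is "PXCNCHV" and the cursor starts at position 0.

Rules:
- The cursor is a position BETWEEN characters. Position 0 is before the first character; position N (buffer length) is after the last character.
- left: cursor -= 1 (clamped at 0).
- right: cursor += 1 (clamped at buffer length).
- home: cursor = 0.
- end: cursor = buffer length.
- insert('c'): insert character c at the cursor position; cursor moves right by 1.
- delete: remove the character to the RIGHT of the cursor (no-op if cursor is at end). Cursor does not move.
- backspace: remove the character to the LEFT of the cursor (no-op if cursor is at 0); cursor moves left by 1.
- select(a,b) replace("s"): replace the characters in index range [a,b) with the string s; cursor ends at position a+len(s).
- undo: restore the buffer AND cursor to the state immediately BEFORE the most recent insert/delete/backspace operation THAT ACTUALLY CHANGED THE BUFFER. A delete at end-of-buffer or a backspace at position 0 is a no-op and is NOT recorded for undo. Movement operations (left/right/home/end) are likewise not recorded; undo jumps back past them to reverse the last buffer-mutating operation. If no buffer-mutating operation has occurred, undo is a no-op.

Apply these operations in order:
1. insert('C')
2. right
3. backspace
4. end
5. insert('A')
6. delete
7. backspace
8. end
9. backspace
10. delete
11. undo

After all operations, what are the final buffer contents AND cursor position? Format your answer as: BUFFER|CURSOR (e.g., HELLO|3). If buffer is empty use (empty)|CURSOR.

Answer: CXCNCHV|7

Derivation:
After op 1 (insert('C')): buf='CPXCNCHV' cursor=1
After op 2 (right): buf='CPXCNCHV' cursor=2
After op 3 (backspace): buf='CXCNCHV' cursor=1
After op 4 (end): buf='CXCNCHV' cursor=7
After op 5 (insert('A')): buf='CXCNCHVA' cursor=8
After op 6 (delete): buf='CXCNCHVA' cursor=8
After op 7 (backspace): buf='CXCNCHV' cursor=7
After op 8 (end): buf='CXCNCHV' cursor=7
After op 9 (backspace): buf='CXCNCH' cursor=6
After op 10 (delete): buf='CXCNCH' cursor=6
After op 11 (undo): buf='CXCNCHV' cursor=7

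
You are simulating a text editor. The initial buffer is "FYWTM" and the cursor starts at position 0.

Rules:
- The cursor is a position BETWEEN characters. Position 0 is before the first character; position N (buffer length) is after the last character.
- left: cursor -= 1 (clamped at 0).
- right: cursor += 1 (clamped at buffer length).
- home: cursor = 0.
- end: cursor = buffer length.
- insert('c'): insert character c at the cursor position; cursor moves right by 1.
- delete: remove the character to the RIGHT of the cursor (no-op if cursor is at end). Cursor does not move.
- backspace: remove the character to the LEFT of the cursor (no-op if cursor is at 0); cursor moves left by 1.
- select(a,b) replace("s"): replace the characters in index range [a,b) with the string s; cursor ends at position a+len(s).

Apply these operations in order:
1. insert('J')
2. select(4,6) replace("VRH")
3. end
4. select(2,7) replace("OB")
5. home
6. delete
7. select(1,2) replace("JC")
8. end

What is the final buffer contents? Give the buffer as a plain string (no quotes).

After op 1 (insert('J')): buf='JFYWTM' cursor=1
After op 2 (select(4,6) replace("VRH")): buf='JFYWVRH' cursor=7
After op 3 (end): buf='JFYWVRH' cursor=7
After op 4 (select(2,7) replace("OB")): buf='JFOB' cursor=4
After op 5 (home): buf='JFOB' cursor=0
After op 6 (delete): buf='FOB' cursor=0
After op 7 (select(1,2) replace("JC")): buf='FJCB' cursor=3
After op 8 (end): buf='FJCB' cursor=4

Answer: FJCB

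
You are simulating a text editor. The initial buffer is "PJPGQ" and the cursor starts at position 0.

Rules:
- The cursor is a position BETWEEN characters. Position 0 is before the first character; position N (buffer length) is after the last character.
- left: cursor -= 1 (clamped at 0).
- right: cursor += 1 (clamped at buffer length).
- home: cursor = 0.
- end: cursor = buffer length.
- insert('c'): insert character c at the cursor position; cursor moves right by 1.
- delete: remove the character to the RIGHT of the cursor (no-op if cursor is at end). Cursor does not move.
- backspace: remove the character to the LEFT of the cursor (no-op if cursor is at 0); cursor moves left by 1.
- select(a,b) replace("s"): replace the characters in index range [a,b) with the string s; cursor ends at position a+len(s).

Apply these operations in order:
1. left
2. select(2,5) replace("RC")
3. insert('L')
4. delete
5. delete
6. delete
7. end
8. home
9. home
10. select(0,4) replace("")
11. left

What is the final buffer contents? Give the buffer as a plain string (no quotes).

Answer: L

Derivation:
After op 1 (left): buf='PJPGQ' cursor=0
After op 2 (select(2,5) replace("RC")): buf='PJRC' cursor=4
After op 3 (insert('L')): buf='PJRCL' cursor=5
After op 4 (delete): buf='PJRCL' cursor=5
After op 5 (delete): buf='PJRCL' cursor=5
After op 6 (delete): buf='PJRCL' cursor=5
After op 7 (end): buf='PJRCL' cursor=5
After op 8 (home): buf='PJRCL' cursor=0
After op 9 (home): buf='PJRCL' cursor=0
After op 10 (select(0,4) replace("")): buf='L' cursor=0
After op 11 (left): buf='L' cursor=0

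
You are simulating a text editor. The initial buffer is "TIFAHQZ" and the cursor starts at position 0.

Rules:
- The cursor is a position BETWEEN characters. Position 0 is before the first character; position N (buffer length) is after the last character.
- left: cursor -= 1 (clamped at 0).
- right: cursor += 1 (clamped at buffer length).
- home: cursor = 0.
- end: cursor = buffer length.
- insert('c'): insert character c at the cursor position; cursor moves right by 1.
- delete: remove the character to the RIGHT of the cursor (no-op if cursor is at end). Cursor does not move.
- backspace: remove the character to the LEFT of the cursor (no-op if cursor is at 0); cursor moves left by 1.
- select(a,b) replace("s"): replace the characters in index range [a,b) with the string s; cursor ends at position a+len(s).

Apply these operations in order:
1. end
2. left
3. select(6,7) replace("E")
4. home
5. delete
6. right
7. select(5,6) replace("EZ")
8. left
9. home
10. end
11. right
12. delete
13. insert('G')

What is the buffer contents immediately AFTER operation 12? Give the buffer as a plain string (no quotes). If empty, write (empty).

Answer: IFAHQEZ

Derivation:
After op 1 (end): buf='TIFAHQZ' cursor=7
After op 2 (left): buf='TIFAHQZ' cursor=6
After op 3 (select(6,7) replace("E")): buf='TIFAHQE' cursor=7
After op 4 (home): buf='TIFAHQE' cursor=0
After op 5 (delete): buf='IFAHQE' cursor=0
After op 6 (right): buf='IFAHQE' cursor=1
After op 7 (select(5,6) replace("EZ")): buf='IFAHQEZ' cursor=7
After op 8 (left): buf='IFAHQEZ' cursor=6
After op 9 (home): buf='IFAHQEZ' cursor=0
After op 10 (end): buf='IFAHQEZ' cursor=7
After op 11 (right): buf='IFAHQEZ' cursor=7
After op 12 (delete): buf='IFAHQEZ' cursor=7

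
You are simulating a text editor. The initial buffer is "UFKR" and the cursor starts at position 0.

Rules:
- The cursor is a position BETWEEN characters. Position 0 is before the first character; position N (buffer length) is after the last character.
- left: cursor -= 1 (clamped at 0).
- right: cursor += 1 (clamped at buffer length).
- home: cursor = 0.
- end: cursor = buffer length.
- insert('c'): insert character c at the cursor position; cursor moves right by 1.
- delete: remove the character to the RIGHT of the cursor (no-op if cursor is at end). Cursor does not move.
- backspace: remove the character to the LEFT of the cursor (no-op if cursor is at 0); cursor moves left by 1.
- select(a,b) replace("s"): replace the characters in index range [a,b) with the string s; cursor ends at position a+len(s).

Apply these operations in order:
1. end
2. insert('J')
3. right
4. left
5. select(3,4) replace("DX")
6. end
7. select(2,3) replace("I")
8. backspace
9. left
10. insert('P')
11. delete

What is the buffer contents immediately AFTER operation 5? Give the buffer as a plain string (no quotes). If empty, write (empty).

Answer: UFKDXJ

Derivation:
After op 1 (end): buf='UFKR' cursor=4
After op 2 (insert('J')): buf='UFKRJ' cursor=5
After op 3 (right): buf='UFKRJ' cursor=5
After op 4 (left): buf='UFKRJ' cursor=4
After op 5 (select(3,4) replace("DX")): buf='UFKDXJ' cursor=5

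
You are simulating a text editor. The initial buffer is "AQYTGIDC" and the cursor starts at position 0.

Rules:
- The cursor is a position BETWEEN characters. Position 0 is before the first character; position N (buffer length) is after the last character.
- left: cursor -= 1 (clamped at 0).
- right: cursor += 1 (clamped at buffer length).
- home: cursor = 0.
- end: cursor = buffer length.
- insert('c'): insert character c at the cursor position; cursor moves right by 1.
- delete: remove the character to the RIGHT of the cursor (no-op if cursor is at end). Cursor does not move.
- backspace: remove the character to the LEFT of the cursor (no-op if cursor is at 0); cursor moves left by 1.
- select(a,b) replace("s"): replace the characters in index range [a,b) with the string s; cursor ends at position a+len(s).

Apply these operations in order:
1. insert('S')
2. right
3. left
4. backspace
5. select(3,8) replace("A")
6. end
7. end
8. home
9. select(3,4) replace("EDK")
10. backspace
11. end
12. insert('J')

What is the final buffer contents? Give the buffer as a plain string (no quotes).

Answer: AQYEDJ

Derivation:
After op 1 (insert('S')): buf='SAQYTGIDC' cursor=1
After op 2 (right): buf='SAQYTGIDC' cursor=2
After op 3 (left): buf='SAQYTGIDC' cursor=1
After op 4 (backspace): buf='AQYTGIDC' cursor=0
After op 5 (select(3,8) replace("A")): buf='AQYA' cursor=4
After op 6 (end): buf='AQYA' cursor=4
After op 7 (end): buf='AQYA' cursor=4
After op 8 (home): buf='AQYA' cursor=0
After op 9 (select(3,4) replace("EDK")): buf='AQYEDK' cursor=6
After op 10 (backspace): buf='AQYED' cursor=5
After op 11 (end): buf='AQYED' cursor=5
After op 12 (insert('J')): buf='AQYEDJ' cursor=6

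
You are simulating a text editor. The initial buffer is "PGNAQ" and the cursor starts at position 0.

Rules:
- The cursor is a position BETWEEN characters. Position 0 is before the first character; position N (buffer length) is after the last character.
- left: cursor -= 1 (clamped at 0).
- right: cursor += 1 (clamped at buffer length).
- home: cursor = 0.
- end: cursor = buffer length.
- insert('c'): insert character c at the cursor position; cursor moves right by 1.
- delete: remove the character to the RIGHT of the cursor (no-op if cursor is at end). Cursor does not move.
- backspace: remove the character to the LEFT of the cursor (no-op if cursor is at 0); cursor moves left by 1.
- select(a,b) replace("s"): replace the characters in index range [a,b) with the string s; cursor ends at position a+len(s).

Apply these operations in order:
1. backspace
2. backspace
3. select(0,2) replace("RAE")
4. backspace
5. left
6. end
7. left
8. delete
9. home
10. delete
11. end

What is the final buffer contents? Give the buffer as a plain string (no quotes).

After op 1 (backspace): buf='PGNAQ' cursor=0
After op 2 (backspace): buf='PGNAQ' cursor=0
After op 3 (select(0,2) replace("RAE")): buf='RAENAQ' cursor=3
After op 4 (backspace): buf='RANAQ' cursor=2
After op 5 (left): buf='RANAQ' cursor=1
After op 6 (end): buf='RANAQ' cursor=5
After op 7 (left): buf='RANAQ' cursor=4
After op 8 (delete): buf='RANA' cursor=4
After op 9 (home): buf='RANA' cursor=0
After op 10 (delete): buf='ANA' cursor=0
After op 11 (end): buf='ANA' cursor=3

Answer: ANA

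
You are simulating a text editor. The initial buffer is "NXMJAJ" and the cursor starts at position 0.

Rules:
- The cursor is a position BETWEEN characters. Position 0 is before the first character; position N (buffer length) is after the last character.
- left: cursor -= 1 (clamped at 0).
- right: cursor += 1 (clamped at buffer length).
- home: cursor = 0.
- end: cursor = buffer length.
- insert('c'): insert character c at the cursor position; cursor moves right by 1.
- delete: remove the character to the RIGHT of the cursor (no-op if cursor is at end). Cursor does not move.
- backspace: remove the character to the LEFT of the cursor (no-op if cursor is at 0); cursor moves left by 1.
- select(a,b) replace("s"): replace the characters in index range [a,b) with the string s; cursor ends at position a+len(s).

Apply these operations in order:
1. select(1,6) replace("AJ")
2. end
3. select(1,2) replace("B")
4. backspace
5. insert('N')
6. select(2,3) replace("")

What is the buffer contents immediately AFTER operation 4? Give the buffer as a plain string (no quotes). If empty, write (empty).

Answer: NJ

Derivation:
After op 1 (select(1,6) replace("AJ")): buf='NAJ' cursor=3
After op 2 (end): buf='NAJ' cursor=3
After op 3 (select(1,2) replace("B")): buf='NBJ' cursor=2
After op 4 (backspace): buf='NJ' cursor=1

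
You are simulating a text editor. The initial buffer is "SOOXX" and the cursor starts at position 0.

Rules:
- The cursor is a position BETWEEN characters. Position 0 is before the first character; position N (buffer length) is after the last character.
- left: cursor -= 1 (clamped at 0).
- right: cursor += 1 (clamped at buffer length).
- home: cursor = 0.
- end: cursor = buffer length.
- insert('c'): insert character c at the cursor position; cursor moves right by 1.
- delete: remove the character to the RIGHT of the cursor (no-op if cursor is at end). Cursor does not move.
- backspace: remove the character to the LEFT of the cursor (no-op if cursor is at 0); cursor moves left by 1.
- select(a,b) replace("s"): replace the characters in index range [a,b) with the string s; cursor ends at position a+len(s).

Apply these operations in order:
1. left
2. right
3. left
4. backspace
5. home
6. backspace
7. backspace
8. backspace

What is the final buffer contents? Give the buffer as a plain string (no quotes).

After op 1 (left): buf='SOOXX' cursor=0
After op 2 (right): buf='SOOXX' cursor=1
After op 3 (left): buf='SOOXX' cursor=0
After op 4 (backspace): buf='SOOXX' cursor=0
After op 5 (home): buf='SOOXX' cursor=0
After op 6 (backspace): buf='SOOXX' cursor=0
After op 7 (backspace): buf='SOOXX' cursor=0
After op 8 (backspace): buf='SOOXX' cursor=0

Answer: SOOXX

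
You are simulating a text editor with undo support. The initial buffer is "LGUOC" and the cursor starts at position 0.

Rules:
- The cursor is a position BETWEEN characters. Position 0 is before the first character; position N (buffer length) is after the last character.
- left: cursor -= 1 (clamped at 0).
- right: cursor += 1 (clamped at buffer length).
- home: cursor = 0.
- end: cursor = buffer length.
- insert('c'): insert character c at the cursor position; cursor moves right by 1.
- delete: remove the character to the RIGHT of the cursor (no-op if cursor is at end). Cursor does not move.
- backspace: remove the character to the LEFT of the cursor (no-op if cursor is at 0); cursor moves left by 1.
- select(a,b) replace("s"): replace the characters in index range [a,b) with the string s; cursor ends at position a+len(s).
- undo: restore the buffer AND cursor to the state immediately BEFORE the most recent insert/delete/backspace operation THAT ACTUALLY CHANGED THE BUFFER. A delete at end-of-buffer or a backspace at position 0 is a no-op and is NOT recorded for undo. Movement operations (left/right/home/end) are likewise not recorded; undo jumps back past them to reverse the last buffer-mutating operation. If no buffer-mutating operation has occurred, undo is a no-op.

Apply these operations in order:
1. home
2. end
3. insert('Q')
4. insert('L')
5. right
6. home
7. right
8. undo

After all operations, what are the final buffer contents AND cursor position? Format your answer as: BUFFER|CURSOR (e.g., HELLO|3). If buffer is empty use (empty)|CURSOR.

After op 1 (home): buf='LGUOC' cursor=0
After op 2 (end): buf='LGUOC' cursor=5
After op 3 (insert('Q')): buf='LGUOCQ' cursor=6
After op 4 (insert('L')): buf='LGUOCQL' cursor=7
After op 5 (right): buf='LGUOCQL' cursor=7
After op 6 (home): buf='LGUOCQL' cursor=0
After op 7 (right): buf='LGUOCQL' cursor=1
After op 8 (undo): buf='LGUOCQ' cursor=6

Answer: LGUOCQ|6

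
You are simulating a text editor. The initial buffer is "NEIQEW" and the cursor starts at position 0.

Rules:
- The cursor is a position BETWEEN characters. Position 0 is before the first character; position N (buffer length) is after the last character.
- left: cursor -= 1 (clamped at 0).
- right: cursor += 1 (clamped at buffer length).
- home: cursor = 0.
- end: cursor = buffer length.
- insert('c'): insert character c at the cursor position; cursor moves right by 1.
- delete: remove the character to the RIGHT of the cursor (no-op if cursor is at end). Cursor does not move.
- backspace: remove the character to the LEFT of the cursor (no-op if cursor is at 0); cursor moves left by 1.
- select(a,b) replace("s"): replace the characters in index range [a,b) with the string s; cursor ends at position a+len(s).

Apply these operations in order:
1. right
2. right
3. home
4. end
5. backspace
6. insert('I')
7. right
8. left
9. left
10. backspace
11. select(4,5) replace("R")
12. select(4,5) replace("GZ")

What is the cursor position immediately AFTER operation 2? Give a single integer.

Answer: 2

Derivation:
After op 1 (right): buf='NEIQEW' cursor=1
After op 2 (right): buf='NEIQEW' cursor=2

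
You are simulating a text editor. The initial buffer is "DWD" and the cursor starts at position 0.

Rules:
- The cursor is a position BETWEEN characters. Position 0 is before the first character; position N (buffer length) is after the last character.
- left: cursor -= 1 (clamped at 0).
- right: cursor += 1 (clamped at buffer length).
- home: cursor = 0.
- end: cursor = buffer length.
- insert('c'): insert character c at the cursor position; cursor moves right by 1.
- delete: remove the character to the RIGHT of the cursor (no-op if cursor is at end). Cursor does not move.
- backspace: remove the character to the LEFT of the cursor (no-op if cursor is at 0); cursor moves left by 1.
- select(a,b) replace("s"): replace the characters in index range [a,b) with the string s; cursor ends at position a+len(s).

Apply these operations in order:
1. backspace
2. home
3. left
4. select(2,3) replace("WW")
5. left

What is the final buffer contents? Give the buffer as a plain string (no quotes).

Answer: DWWW

Derivation:
After op 1 (backspace): buf='DWD' cursor=0
After op 2 (home): buf='DWD' cursor=0
After op 3 (left): buf='DWD' cursor=0
After op 4 (select(2,3) replace("WW")): buf='DWWW' cursor=4
After op 5 (left): buf='DWWW' cursor=3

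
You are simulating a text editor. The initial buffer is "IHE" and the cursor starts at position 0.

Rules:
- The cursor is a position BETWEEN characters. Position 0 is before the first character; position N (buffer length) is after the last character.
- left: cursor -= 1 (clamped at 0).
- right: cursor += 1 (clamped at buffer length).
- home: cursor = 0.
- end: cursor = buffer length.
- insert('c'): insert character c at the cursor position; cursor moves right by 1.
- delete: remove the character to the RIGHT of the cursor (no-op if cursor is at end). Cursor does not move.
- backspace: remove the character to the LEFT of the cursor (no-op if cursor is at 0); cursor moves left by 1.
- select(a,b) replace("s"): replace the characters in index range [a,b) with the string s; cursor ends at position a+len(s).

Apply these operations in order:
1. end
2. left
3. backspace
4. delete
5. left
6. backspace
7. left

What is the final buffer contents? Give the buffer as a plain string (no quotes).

Answer: I

Derivation:
After op 1 (end): buf='IHE' cursor=3
After op 2 (left): buf='IHE' cursor=2
After op 3 (backspace): buf='IE' cursor=1
After op 4 (delete): buf='I' cursor=1
After op 5 (left): buf='I' cursor=0
After op 6 (backspace): buf='I' cursor=0
After op 7 (left): buf='I' cursor=0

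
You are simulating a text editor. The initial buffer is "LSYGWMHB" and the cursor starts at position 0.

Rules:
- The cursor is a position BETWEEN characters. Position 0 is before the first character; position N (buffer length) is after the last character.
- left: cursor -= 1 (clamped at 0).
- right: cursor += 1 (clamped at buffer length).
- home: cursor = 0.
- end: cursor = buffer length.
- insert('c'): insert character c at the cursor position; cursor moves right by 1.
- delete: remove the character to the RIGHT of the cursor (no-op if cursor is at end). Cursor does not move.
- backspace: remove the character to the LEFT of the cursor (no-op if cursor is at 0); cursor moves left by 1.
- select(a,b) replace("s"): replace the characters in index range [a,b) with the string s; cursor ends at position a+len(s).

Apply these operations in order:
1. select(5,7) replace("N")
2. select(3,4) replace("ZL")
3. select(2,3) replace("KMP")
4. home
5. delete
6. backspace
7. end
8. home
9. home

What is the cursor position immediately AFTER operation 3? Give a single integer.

After op 1 (select(5,7) replace("N")): buf='LSYGWNB' cursor=6
After op 2 (select(3,4) replace("ZL")): buf='LSYZLWNB' cursor=5
After op 3 (select(2,3) replace("KMP")): buf='LSKMPZLWNB' cursor=5

Answer: 5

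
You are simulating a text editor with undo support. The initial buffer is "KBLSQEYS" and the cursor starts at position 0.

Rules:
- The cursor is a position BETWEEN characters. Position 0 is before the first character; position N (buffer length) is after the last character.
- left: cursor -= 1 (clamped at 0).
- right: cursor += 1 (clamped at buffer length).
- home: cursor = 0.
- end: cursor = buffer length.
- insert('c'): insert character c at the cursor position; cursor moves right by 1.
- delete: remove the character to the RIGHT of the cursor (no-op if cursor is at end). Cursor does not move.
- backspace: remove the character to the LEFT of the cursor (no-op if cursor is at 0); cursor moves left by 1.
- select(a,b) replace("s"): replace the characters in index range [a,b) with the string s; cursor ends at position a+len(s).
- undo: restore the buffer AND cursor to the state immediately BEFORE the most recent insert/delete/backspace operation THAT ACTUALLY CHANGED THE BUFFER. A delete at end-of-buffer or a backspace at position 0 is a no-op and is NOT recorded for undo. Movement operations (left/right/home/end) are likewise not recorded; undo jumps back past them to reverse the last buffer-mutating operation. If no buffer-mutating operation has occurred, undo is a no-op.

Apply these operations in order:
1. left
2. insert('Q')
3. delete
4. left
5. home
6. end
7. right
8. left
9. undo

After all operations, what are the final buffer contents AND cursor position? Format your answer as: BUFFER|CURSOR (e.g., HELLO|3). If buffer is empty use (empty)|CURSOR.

After op 1 (left): buf='KBLSQEYS' cursor=0
After op 2 (insert('Q')): buf='QKBLSQEYS' cursor=1
After op 3 (delete): buf='QBLSQEYS' cursor=1
After op 4 (left): buf='QBLSQEYS' cursor=0
After op 5 (home): buf='QBLSQEYS' cursor=0
After op 6 (end): buf='QBLSQEYS' cursor=8
After op 7 (right): buf='QBLSQEYS' cursor=8
After op 8 (left): buf='QBLSQEYS' cursor=7
After op 9 (undo): buf='QKBLSQEYS' cursor=1

Answer: QKBLSQEYS|1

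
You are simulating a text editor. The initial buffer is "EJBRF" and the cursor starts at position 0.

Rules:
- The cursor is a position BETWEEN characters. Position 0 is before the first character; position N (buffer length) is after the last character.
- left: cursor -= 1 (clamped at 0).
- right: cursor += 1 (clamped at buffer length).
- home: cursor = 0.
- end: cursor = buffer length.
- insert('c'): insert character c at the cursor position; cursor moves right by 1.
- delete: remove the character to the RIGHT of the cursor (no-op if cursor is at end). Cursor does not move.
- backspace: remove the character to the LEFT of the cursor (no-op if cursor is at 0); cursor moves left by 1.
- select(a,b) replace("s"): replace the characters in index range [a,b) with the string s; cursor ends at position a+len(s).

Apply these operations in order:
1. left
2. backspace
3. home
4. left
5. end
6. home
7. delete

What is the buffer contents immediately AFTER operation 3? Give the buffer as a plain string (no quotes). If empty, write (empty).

Answer: EJBRF

Derivation:
After op 1 (left): buf='EJBRF' cursor=0
After op 2 (backspace): buf='EJBRF' cursor=0
After op 3 (home): buf='EJBRF' cursor=0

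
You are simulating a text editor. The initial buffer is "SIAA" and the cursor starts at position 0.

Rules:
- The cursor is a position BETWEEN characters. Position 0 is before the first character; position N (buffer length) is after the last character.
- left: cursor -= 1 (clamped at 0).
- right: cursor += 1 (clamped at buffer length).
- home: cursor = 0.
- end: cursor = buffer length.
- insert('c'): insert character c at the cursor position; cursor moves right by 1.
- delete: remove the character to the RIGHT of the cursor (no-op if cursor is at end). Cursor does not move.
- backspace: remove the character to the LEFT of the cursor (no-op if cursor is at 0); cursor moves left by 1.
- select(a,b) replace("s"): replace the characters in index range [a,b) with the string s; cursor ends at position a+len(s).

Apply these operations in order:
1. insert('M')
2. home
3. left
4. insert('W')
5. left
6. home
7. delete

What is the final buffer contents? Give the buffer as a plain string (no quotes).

Answer: MSIAA

Derivation:
After op 1 (insert('M')): buf='MSIAA' cursor=1
After op 2 (home): buf='MSIAA' cursor=0
After op 3 (left): buf='MSIAA' cursor=0
After op 4 (insert('W')): buf='WMSIAA' cursor=1
After op 5 (left): buf='WMSIAA' cursor=0
After op 6 (home): buf='WMSIAA' cursor=0
After op 7 (delete): buf='MSIAA' cursor=0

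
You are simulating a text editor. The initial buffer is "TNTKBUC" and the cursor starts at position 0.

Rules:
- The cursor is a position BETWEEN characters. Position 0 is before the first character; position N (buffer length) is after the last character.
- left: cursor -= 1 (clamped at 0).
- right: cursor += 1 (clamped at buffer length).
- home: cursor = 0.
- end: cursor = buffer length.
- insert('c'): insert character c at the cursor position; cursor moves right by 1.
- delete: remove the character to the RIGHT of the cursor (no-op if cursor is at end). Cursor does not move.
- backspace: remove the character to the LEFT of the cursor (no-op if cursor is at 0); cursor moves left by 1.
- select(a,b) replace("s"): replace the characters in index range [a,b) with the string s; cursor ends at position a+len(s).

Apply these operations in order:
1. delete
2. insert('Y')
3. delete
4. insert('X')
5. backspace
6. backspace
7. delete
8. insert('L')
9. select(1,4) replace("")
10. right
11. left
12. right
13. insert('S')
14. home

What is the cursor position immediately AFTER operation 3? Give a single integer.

After op 1 (delete): buf='NTKBUC' cursor=0
After op 2 (insert('Y')): buf='YNTKBUC' cursor=1
After op 3 (delete): buf='YTKBUC' cursor=1

Answer: 1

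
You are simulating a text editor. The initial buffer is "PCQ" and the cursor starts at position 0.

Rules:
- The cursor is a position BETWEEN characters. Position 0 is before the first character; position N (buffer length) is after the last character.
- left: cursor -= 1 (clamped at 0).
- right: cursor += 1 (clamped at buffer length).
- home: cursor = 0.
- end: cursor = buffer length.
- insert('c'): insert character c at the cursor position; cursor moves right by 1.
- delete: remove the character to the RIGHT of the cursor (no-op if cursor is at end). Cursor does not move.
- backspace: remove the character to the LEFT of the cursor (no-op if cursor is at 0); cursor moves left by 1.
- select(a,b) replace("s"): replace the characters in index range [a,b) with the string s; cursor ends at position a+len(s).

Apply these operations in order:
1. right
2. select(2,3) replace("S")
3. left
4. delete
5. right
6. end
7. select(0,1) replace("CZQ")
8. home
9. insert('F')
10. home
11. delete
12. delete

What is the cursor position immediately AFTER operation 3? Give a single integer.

Answer: 2

Derivation:
After op 1 (right): buf='PCQ' cursor=1
After op 2 (select(2,3) replace("S")): buf='PCS' cursor=3
After op 3 (left): buf='PCS' cursor=2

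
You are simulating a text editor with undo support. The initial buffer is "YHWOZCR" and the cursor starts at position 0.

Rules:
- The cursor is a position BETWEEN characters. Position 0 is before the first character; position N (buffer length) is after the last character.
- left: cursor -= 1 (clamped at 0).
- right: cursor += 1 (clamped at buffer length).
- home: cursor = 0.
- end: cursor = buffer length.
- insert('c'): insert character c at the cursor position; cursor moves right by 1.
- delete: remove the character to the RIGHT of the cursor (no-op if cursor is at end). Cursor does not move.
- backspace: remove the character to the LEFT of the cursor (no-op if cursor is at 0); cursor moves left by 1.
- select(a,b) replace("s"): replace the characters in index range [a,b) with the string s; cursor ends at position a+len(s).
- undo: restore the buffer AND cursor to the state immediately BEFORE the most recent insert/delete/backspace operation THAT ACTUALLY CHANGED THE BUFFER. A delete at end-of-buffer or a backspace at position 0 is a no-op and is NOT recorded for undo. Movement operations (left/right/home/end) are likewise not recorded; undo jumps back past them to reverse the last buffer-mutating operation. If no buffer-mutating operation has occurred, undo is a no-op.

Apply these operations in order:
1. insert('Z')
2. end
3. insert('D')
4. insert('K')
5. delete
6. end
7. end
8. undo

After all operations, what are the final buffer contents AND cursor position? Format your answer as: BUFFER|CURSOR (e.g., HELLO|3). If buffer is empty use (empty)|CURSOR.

After op 1 (insert('Z')): buf='ZYHWOZCR' cursor=1
After op 2 (end): buf='ZYHWOZCR' cursor=8
After op 3 (insert('D')): buf='ZYHWOZCRD' cursor=9
After op 4 (insert('K')): buf='ZYHWOZCRDK' cursor=10
After op 5 (delete): buf='ZYHWOZCRDK' cursor=10
After op 6 (end): buf='ZYHWOZCRDK' cursor=10
After op 7 (end): buf='ZYHWOZCRDK' cursor=10
After op 8 (undo): buf='ZYHWOZCRD' cursor=9

Answer: ZYHWOZCRD|9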